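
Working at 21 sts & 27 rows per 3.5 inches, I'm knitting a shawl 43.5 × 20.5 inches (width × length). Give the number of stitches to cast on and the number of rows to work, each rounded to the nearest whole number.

Stitch gauge = 21/3.5 = 6 sts/in; 43.5 × 6 = 261.00 → 261 sts.
Row gauge = 27/3.5 = 7.714 rows/in; 20.5 × 7.714 = 158.14 → 158 rows.

Cast on 261 stitches and work 158 rows.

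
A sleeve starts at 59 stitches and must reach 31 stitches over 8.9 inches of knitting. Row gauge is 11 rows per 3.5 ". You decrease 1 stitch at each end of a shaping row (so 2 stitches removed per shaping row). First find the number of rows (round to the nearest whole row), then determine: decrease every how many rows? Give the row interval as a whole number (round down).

Decrease every 2nd row.

Rows = 8.9 × 3.143 = 28.0 → 28 rows.
Stitches to remove: 28 → 14 shaping rows (at 2 st each).
28 / 14 = 2.00 → every 2 rows.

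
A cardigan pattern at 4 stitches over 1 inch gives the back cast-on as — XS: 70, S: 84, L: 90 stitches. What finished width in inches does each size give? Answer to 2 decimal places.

4/1 = 4 sts per in.
XS: 70 / 4 = 17.500 → 17.50 in.
S: 84 / 4 = 21.000 → 21.00 in.
L: 90 / 4 = 22.500 → 22.50 in.

XS 17.50 inches; S 21.00 inches; L 22.50 inches.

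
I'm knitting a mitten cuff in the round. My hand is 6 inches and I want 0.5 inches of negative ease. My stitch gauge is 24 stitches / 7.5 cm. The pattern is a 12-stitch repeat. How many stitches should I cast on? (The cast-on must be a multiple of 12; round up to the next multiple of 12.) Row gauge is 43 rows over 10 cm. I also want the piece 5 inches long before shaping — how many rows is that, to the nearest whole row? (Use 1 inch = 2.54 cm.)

Cast on 48 stitches; work 55 rows.

Finished = 6 − 0.5 = 5.5 inches.
5.5 inches × 2.54 = 13.97 cm.
24/7.5 = 3.2 sts per cm; 13.97 × 3.2 = 44.70 sts.
Next multiple of 12 → 48.
5 inches = 12.70 cm; × 4.3 = 54.61 → 55 rows.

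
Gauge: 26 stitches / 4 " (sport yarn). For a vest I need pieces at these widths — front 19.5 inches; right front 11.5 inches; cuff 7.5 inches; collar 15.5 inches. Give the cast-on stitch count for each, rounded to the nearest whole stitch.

front 127; right front 75; cuff 49; collar 101.

Rate = 26/4 = 6.5 sts per in.
front: 19.5 × 6.5 = 126.75 → 127.
right front: 11.5 × 6.5 = 74.75 → 75.
cuff: 7.5 × 6.5 = 48.75 → 49.
collar: 15.5 × 6.5 = 100.75 → 101.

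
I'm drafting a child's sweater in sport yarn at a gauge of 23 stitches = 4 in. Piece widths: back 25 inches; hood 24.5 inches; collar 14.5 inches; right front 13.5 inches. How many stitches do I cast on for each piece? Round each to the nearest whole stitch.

back 144; hood 141; collar 83; right front 78.

Rate = 23/4 = 5.75 sts per in.
back: 25 × 5.75 = 143.75 → 144.
hood: 24.5 × 5.75 = 140.88 → 141.
collar: 14.5 × 5.75 = 83.38 → 83.
right front: 13.5 × 5.75 = 77.62 → 78.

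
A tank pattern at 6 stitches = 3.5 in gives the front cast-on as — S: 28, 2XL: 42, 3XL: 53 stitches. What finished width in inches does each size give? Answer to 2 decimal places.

S 16.33 inches; 2XL 24.50 inches; 3XL 30.92 inches.

6/3.5 = 1.714 sts per in.
S: 28 / 1.714 = 16.333 → 16.33 in.
2XL: 42 / 1.714 = 24.500 → 24.50 in.
3XL: 53 / 1.714 = 30.917 → 30.92 in.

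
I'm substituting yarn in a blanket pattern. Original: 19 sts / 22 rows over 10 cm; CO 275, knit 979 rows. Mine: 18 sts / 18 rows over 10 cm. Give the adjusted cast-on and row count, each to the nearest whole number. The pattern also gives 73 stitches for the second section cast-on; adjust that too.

Stitches: 275 × 18/19 = 260.53 → 261.
Rows: 979 × 18/22 = 801.00 → 801.
second section cast-on: 73 × 18/19 = 69.16 → 69.

Cast on 261 stitches; work 801 rows; second section cast-on 69 stitches.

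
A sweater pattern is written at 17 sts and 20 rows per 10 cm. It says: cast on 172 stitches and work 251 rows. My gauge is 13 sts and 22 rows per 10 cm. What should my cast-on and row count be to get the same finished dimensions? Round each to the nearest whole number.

Stitches: 172 × 13/17 = 131.53 → 132.
Rows: 251 × 22/20 = 276.10 → 276.

Cast on 132 stitches; work 276 rows.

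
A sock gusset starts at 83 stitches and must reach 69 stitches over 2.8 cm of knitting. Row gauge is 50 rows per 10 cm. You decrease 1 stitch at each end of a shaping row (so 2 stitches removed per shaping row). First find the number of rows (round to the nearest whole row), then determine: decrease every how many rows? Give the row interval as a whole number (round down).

Decrease every 2nd row.

Rows = 2.8 × 5 = 14.0 → 14 rows.
Stitches to remove: 14 → 7 shaping rows (at 2 st each).
14 / 7 = 2.00 → every 2 rows.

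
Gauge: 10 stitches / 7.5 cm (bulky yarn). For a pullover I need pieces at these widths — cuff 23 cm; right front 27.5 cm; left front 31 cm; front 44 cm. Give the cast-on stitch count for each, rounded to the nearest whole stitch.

Rate = 10/7.5 = 1.333 sts per cm.
cuff: 23 × 1.333 = 30.67 → 31.
right front: 27.5 × 1.333 = 36.67 → 37.
left front: 31 × 1.333 = 41.33 → 41.
front: 44 × 1.333 = 58.67 → 59.

cuff 31; right front 37; left front 41; front 59.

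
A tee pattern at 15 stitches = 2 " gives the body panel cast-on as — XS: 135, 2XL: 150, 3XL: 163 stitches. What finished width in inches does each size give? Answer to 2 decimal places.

XS 18.00 inches; 2XL 20.00 inches; 3XL 21.73 inches.

15/2 = 7.5 sts per in.
XS: 135 / 7.5 = 18.000 → 18.00 in.
2XL: 150 / 7.5 = 20.000 → 20.00 in.
3XL: 163 / 7.5 = 21.733 → 21.73 in.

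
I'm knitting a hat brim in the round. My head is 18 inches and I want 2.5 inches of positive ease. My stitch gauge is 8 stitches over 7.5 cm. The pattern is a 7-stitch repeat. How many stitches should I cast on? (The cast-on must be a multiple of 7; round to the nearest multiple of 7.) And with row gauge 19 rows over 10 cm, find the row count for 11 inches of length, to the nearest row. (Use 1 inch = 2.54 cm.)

Cast on 56 stitches; work 53 rows.

Finished = 18 + 2.5 = 20.5 inches.
20.5 inches × 2.54 = 52.07 cm.
8/7.5 = 1.067 sts per cm; 52.07 × 1.067 = 55.54 sts.
Nearest multiple of 7 → 56.
11 inches = 27.94 cm; × 1.9 = 53.09 → 53 rows.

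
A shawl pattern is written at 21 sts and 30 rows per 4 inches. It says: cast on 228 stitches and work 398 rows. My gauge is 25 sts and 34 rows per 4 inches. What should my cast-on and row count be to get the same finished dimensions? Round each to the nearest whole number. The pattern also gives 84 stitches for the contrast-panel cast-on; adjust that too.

Cast on 271 stitches; work 451 rows; contrast-panel cast-on 100 stitches.

Stitches: 228 × 25/21 = 271.43 → 271.
Rows: 398 × 34/30 = 451.07 → 451.
contrast-panel cast-on: 84 × 25/21 = 100.00 → 100.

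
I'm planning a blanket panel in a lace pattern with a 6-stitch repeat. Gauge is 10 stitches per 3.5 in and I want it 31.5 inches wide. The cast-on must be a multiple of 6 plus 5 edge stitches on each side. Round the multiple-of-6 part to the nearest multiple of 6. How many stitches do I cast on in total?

CO 88 sts.

10 / 3.5 = 2.857 sts per inch.
31.5 × 2.857 = 90.00 sts.
Less 10 edge sts → 80.00 for the repeat.
Nearest multiple of 6: 78.
Add back 10 edge sts → 88.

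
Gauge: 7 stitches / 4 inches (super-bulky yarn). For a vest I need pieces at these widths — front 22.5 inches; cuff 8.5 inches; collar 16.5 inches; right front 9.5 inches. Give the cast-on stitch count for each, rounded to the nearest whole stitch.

front 39; cuff 15; collar 29; right front 17.

Rate = 7/4 = 1.75 sts per in.
front: 22.5 × 1.75 = 39.38 → 39.
cuff: 8.5 × 1.75 = 14.88 → 15.
collar: 16.5 × 1.75 = 28.88 → 29.
right front: 9.5 × 1.75 = 16.62 → 17.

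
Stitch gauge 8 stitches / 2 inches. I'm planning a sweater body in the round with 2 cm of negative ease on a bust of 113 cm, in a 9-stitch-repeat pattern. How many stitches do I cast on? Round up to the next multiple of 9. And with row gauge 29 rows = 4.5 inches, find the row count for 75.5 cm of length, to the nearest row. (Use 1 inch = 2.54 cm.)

Cast on 180 stitches; work 192 rows.

Finished = 113 − 2 = 111 cm.
111 cm × 1/2.54 = 43.70 inches.
8/2 = 4 sts per in; 43.70 × 4 = 174.80 sts.
Next multiple of 9 → 180.
75.5 cm = 29.72 inches; × 6.444 = 191.56 → 192 rows.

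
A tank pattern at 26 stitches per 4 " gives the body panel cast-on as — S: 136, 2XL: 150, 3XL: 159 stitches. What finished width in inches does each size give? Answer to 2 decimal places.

S 20.92 inches; 2XL 23.08 inches; 3XL 24.46 inches.

26/4 = 6.5 sts per in.
S: 136 / 6.5 = 20.923 → 20.92 in.
2XL: 150 / 6.5 = 23.077 → 23.08 in.
3XL: 159 / 6.5 = 24.462 → 24.46 in.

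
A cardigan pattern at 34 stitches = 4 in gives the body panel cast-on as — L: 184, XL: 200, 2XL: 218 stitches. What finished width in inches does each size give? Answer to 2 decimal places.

34/4 = 8.5 sts per in.
L: 184 / 8.5 = 21.647 → 21.65 in.
XL: 200 / 8.5 = 23.529 → 23.53 in.
2XL: 218 / 8.5 = 25.647 → 25.65 in.

L 21.65 inches; XL 23.53 inches; 2XL 25.65 inches.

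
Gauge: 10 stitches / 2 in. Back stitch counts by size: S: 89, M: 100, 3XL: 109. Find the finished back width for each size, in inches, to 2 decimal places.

S 17.80 inches; M 20.00 inches; 3XL 21.80 inches.

10/2 = 5 sts per in.
S: 89 / 5 = 17.800 → 17.80 in.
M: 100 / 5 = 20.000 → 20.00 in.
3XL: 109 / 5 = 21.800 → 21.80 in.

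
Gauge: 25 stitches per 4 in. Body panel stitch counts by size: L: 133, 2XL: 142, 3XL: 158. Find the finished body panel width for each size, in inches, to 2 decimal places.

25/4 = 6.25 sts per in.
L: 133 / 6.25 = 21.280 → 21.28 in.
2XL: 142 / 6.25 = 22.720 → 22.72 in.
3XL: 158 / 6.25 = 25.280 → 25.28 in.

L 21.28 inches; 2XL 22.72 inches; 3XL 25.28 inches.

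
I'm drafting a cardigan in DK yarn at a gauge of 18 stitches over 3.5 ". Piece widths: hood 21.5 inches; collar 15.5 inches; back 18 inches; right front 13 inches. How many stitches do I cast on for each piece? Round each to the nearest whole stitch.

hood 111; collar 80; back 93; right front 67.

Rate = 18/3.5 = 5.143 sts per in.
hood: 21.5 × 5.143 = 110.57 → 111.
collar: 15.5 × 5.143 = 79.71 → 80.
back: 18 × 5.143 = 92.57 → 93.
right front: 13 × 5.143 = 66.86 → 67.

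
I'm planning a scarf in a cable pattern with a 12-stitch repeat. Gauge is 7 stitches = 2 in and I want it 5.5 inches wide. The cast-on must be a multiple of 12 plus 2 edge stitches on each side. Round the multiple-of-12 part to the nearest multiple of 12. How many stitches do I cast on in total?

Cast on 16 stitches.

7 / 2 = 3.5 sts per inch.
5.5 × 3.5 = 19.25 sts.
Less 4 edge sts → 15.25 for the repeat.
Nearest multiple of 12: 12.
Add back 4 edge sts → 16.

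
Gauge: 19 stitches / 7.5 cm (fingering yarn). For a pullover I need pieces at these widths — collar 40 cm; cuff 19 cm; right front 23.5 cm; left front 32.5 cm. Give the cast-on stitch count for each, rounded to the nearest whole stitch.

collar 101; cuff 48; right front 60; left front 82.

Rate = 19/7.5 = 2.533 sts per cm.
collar: 40 × 2.533 = 101.33 → 101.
cuff: 19 × 2.533 = 48.13 → 48.
right front: 23.5 × 2.533 = 59.53 → 60.
left front: 32.5 × 2.533 = 82.33 → 82.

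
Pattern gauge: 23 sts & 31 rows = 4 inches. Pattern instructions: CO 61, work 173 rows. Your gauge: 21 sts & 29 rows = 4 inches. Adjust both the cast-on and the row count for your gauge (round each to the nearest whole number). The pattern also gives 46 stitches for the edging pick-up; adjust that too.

Cast on 56 stitches; work 162 rows; edging pick-up 42 stitches.

Stitches: 61 × 21/23 = 55.70 → 56.
Rows: 173 × 29/31 = 161.84 → 162.
edging pick-up: 46 × 21/23 = 42.00 → 42.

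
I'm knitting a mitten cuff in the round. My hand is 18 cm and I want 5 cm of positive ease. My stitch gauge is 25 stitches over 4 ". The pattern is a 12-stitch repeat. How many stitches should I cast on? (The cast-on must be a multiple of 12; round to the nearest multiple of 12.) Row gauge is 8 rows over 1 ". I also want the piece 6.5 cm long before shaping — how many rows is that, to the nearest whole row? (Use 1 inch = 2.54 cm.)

Cast on 60 stitches; work 20 rows.

Finished = 18 + 5 = 23 cm.
23 cm × 1/2.54 = 9.06 inches.
25/4 = 6.25 sts per in; 9.06 × 6.25 = 56.59 sts.
Nearest multiple of 12 → 60.
6.5 cm = 2.56 inches; × 8 = 20.47 → 20 rows.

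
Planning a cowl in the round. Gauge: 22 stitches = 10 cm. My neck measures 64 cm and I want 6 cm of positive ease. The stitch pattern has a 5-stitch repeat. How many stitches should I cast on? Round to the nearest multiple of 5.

Finished = 64 + 6 = 70 cm.
22 / 10 = 2.2 sts/cm.
70 × 2.2 = 154.00 sts.
Nearest multiple of 5: 155.

155 stitches.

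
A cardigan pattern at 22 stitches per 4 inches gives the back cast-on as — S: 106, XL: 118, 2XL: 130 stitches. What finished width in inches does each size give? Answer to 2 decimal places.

22/4 = 5.5 sts per in.
S: 106 / 5.5 = 19.273 → 19.27 in.
XL: 118 / 5.5 = 21.455 → 21.45 in.
2XL: 130 / 5.5 = 23.636 → 23.64 in.

S 19.27 inches; XL 21.45 inches; 2XL 23.64 inches.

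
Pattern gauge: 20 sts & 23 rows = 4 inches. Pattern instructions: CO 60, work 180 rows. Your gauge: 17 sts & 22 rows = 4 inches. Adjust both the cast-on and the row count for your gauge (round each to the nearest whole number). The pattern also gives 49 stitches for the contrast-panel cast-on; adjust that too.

Cast on 51 stitches; work 172 rows; contrast-panel cast-on 42 stitches.

Stitches: 60 × 17/20 = 51.00 → 51.
Rows: 180 × 22/23 = 172.17 → 172.
contrast-panel cast-on: 49 × 17/20 = 41.65 → 42.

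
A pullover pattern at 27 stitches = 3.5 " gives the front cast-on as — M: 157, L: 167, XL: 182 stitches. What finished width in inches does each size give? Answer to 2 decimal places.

M 20.35 inches; L 21.65 inches; XL 23.59 inches.

27/3.5 = 7.714 sts per in.
M: 157 / 7.714 = 20.352 → 20.35 in.
L: 167 / 7.714 = 21.648 → 21.65 in.
XL: 182 / 7.714 = 23.593 → 23.59 in.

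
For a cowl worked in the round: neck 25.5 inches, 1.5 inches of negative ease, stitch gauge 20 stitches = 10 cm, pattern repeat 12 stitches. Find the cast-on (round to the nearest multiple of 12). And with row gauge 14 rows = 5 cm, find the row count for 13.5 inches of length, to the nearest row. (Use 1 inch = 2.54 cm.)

Cast on 120 stitches; work 96 rows.

Finished = 25.5 − 1.5 = 24 inches.
24 inches × 2.54 = 60.96 cm.
20/10 = 2 sts per cm; 60.96 × 2 = 121.92 sts.
Nearest multiple of 12 → 120.
13.5 inches = 34.29 cm; × 2.8 = 96.01 → 96 rows.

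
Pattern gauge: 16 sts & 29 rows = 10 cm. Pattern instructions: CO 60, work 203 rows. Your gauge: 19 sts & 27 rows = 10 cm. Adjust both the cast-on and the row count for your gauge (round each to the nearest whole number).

Cast on 71 stitches; work 189 rows.

Stitches: 60 × 19/16 = 71.25 → 71.
Rows: 203 × 27/29 = 189.00 → 189.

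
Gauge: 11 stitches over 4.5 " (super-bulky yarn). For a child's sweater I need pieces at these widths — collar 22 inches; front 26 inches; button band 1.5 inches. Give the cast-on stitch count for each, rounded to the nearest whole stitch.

collar 54; front 64; button band 4.

Rate = 11/4.5 = 2.444 sts per in.
collar: 22 × 2.444 = 53.78 → 54.
front: 26 × 2.444 = 63.56 → 64.
button band: 1.5 × 2.444 = 3.67 → 4.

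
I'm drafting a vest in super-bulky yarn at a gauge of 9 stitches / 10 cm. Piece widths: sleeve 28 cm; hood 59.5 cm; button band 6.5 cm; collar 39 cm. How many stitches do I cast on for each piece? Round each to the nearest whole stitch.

Rate = 9/10 = 0.9 sts per cm.
sleeve: 28 × 0.9 = 25.20 → 25.
hood: 59.5 × 0.9 = 53.55 → 54.
button band: 6.5 × 0.9 = 5.85 → 6.
collar: 39 × 0.9 = 35.10 → 35.

sleeve 25; hood 54; button band 6; collar 35.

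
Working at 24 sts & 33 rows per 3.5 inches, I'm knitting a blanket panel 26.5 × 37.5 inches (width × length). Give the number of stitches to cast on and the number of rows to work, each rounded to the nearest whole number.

Stitch gauge = 24/3.5 = 6.857 sts/in; 26.5 × 6.857 = 181.71 → 182 sts.
Row gauge = 33/3.5 = 9.429 rows/in; 37.5 × 9.429 = 353.57 → 354 rows.

Cast on 182 stitches and work 354 rows.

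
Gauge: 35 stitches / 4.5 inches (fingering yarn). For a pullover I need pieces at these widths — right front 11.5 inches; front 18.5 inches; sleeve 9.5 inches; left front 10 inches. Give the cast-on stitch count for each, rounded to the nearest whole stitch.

Rate = 35/4.5 = 7.778 sts per in.
right front: 11.5 × 7.778 = 89.44 → 89.
front: 18.5 × 7.778 = 143.89 → 144.
sleeve: 9.5 × 7.778 = 73.89 → 74.
left front: 10 × 7.778 = 77.78 → 78.

right front 89; front 144; sleeve 74; left front 78.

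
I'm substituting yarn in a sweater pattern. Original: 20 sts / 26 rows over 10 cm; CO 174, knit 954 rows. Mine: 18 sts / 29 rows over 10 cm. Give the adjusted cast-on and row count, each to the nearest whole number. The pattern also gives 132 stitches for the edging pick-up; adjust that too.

Stitches: 174 × 18/20 = 156.60 → 157.
Rows: 954 × 29/26 = 1064.08 → 1064.
edging pick-up: 132 × 18/20 = 118.80 → 119.

Cast on 157 stitches; work 1064 rows; edging pick-up 119 stitches.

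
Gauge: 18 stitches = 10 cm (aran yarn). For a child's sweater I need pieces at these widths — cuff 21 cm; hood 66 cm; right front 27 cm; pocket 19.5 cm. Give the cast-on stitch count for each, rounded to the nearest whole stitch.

cuff 38; hood 119; right front 49; pocket 35.

Rate = 18/10 = 1.8 sts per cm.
cuff: 21 × 1.8 = 37.80 → 38.
hood: 66 × 1.8 = 118.80 → 119.
right front: 27 × 1.8 = 48.60 → 49.
pocket: 19.5 × 1.8 = 35.10 → 35.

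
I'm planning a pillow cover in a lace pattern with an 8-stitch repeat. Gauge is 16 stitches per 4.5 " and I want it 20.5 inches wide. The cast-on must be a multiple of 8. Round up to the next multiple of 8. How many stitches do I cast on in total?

16 / 4.5 = 3.556 sts per inch.
20.5 × 3.556 = 72.89 sts.
Next multiple of 8: 80.

80 stitches.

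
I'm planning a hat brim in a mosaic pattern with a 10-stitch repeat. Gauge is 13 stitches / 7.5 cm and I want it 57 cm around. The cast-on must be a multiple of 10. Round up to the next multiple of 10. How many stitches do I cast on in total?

13 / 7.5 = 1.733 sts per cm.
57 × 1.733 = 98.80 sts.
Next multiple of 10: 100.

CO 100 sts.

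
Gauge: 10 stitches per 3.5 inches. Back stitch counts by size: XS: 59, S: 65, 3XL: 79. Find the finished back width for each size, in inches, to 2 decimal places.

XS 20.65 inches; S 22.75 inches; 3XL 27.65 inches.

10/3.5 = 2.857 sts per in.
XS: 59 / 2.857 = 20.650 → 20.65 in.
S: 65 / 2.857 = 22.750 → 22.75 in.
3XL: 79 / 2.857 = 27.650 → 27.65 in.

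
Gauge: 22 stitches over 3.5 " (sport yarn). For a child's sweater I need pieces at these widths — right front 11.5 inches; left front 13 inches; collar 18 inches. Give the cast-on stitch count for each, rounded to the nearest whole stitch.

right front 72; left front 82; collar 113.

Rate = 22/3.5 = 6.286 sts per in.
right front: 11.5 × 6.286 = 72.29 → 72.
left front: 13 × 6.286 = 81.71 → 82.
collar: 18 × 6.286 = 113.14 → 113.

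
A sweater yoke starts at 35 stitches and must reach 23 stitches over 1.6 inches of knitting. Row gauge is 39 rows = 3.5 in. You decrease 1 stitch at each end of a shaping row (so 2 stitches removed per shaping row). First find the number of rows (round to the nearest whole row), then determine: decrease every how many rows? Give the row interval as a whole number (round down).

Rows = 1.6 × 11.143 = 17.8 → 18 rows.
Stitches to remove: 12 → 6 shaping rows (at 2 st each).
18 / 6 = 3.00 → every 3 rows.

Decrease every 3rd row.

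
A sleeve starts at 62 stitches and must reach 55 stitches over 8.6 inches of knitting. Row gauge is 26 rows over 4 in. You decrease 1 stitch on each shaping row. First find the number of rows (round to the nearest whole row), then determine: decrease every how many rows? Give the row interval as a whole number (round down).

Rows = 8.6 × 6.5 = 55.9 → 56 rows.
Stitches to remove: 7 → 7 shaping rows (at 1 st each).
56 / 7 = 8.00 → every 8 rows.

Decrease every 8th row.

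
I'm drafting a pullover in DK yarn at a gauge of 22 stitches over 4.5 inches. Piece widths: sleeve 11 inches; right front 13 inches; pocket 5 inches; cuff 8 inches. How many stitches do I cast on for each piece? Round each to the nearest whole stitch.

sleeve 54; right front 64; pocket 24; cuff 39.

Rate = 22/4.5 = 4.889 sts per in.
sleeve: 11 × 4.889 = 53.78 → 54.
right front: 13 × 4.889 = 63.56 → 64.
pocket: 5 × 4.889 = 24.44 → 24.
cuff: 8 × 4.889 = 39.11 → 39.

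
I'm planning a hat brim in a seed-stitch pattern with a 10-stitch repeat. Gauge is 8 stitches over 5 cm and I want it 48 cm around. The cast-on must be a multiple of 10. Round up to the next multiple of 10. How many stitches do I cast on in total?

80 stitches.

8 / 5 = 1.6 sts per cm.
48 × 1.6 = 76.80 sts.
Next multiple of 10: 80.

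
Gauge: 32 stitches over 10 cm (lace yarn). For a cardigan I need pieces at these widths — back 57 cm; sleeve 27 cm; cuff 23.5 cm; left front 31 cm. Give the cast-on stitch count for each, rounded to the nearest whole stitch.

Rate = 32/10 = 3.2 sts per cm.
back: 57 × 3.2 = 182.40 → 182.
sleeve: 27 × 3.2 = 86.40 → 86.
cuff: 23.5 × 3.2 = 75.20 → 75.
left front: 31 × 3.2 = 99.20 → 99.

back 182; sleeve 86; cuff 75; left front 99.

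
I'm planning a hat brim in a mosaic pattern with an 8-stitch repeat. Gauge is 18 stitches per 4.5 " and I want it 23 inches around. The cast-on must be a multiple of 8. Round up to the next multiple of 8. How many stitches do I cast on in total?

Cast on 96 stitches.

18 / 4.5 = 4 sts per inch.
23 × 4 = 92.00 sts.
Next multiple of 8: 96.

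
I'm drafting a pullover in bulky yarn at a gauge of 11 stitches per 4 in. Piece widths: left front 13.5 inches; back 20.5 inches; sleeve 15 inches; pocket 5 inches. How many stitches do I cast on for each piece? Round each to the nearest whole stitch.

left front 37; back 56; sleeve 41; pocket 14.

Rate = 11/4 = 2.75 sts per in.
left front: 13.5 × 2.75 = 37.12 → 37.
back: 20.5 × 2.75 = 56.38 → 56.
sleeve: 15 × 2.75 = 41.25 → 41.
pocket: 5 × 2.75 = 13.75 → 14.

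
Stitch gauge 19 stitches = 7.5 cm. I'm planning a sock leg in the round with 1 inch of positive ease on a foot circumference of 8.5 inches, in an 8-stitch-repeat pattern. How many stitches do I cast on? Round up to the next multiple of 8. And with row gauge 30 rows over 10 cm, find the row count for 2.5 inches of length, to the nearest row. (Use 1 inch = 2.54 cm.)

Finished = 8.5 + 1 = 9.5 inches.
9.5 inches × 2.54 = 24.13 cm.
19/7.5 = 2.533 sts per cm; 24.13 × 2.533 = 61.13 sts.
Next multiple of 8 → 64.
2.5 inches = 6.35 cm; × 3 = 19.05 → 19 rows.

Cast on 64 stitches; work 19 rows.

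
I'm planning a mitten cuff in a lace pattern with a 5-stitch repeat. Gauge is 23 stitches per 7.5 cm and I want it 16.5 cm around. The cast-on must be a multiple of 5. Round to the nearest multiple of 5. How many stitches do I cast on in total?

23 / 7.5 = 3.067 sts per cm.
16.5 × 3.067 = 50.60 sts.
Nearest multiple of 5: 50.

Cast on 50 stitches.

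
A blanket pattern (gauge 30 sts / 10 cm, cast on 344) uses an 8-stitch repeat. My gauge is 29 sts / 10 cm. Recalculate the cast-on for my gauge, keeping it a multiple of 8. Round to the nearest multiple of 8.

336 stitches.

344 × 29 / 30 = 332.53.
Nearest multiple of 8: 336.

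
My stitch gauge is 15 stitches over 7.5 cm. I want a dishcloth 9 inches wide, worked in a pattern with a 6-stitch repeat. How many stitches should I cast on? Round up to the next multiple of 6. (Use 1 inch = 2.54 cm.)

Cast on 48 stitches.

9 in = 9 × 2.54 = 22.86 cm.
15 / 7.5 = 2 sts/cm.
22.86 × 2 = 45.72 sts.
→ 48.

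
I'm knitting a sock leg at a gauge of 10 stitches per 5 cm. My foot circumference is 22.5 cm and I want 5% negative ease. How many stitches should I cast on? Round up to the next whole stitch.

Finished = 22.5 × 0.95 = 21.38 cm.
10 / 5 = 2 sts per cm.
21.38 × 2 = 42.75 sts.
→ 43 sts.

43 stitches.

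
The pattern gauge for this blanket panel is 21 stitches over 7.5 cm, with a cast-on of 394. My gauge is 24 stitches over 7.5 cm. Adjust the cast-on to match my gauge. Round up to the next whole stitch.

Cast on 451 stitches.

Scale factor = 24 / 21 = 1.143.
394 × 24 / 21 = 450.29 sts.
→ 451 sts.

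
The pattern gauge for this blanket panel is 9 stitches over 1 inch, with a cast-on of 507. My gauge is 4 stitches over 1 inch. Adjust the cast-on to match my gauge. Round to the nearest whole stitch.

225 stitches.

Scale factor = 4 / 9 = 0.444.
507 × 4 / 9 = 225.33 sts.
→ 225 sts.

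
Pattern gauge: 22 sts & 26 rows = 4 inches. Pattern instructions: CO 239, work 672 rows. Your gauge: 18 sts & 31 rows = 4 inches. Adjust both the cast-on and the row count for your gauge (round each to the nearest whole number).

Stitches: 239 × 18/22 = 195.55 → 196.
Rows: 672 × 31/26 = 801.23 → 801.

Cast on 196 stitches; work 801 rows.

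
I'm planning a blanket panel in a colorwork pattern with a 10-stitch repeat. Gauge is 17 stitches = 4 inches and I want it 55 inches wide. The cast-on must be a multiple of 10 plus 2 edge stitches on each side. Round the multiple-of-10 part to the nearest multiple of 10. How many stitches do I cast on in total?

234 stitches.

17 / 4 = 4.25 sts per inch.
55 × 4.25 = 233.75 sts.
Less 4 edge sts → 229.75 for the repeat.
Nearest multiple of 10: 230.
Add back 4 edge sts → 234.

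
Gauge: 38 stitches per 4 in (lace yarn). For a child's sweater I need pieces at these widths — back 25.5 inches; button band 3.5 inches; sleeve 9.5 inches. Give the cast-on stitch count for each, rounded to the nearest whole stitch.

Rate = 38/4 = 9.5 sts per in.
back: 25.5 × 9.5 = 242.25 → 242.
button band: 3.5 × 9.5 = 33.25 → 33.
sleeve: 9.5 × 9.5 = 90.25 → 90.

back 242; button band 33; sleeve 90.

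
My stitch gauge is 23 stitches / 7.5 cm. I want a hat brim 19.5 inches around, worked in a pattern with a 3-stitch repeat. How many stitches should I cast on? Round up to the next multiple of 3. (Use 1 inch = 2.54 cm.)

Cast on 153 stitches.

19.5 in = 19.5 × 2.54 = 49.53 cm.
23 / 7.5 = 3.067 sts/cm.
49.53 × 3.067 = 151.89 sts.
→ 153.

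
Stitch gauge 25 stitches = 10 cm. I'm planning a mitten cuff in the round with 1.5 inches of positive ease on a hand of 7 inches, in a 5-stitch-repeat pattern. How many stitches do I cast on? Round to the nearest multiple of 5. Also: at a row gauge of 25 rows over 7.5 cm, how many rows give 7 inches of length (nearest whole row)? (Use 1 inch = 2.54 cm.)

Cast on 55 stitches; work 59 rows.

Finished = 7 + 1.5 = 8.5 inches.
8.5 inches × 2.54 = 21.59 cm.
25/10 = 2.5 sts per cm; 21.59 × 2.5 = 53.98 sts.
Nearest multiple of 5 → 55.
7 inches = 17.78 cm; × 3.333 = 59.27 → 59 rows.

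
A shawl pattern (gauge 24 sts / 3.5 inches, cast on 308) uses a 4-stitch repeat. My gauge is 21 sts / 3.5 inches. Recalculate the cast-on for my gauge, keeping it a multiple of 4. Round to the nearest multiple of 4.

CO 268 sts.

308 × 21 / 24 = 269.50.
Nearest multiple of 4: 268.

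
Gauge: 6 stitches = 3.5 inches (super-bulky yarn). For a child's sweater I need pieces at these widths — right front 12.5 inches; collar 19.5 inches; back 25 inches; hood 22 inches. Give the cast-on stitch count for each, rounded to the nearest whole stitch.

right front 21; collar 33; back 43; hood 38.

Rate = 6/3.5 = 1.714 sts per in.
right front: 12.5 × 1.714 = 21.43 → 21.
collar: 19.5 × 1.714 = 33.43 → 33.
back: 25 × 1.714 = 42.86 → 43.
hood: 22 × 1.714 = 37.71 → 38.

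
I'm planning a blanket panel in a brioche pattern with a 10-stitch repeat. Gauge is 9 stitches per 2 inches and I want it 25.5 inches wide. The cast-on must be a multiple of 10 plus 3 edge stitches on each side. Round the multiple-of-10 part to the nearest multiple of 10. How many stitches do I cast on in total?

116 stitches.

9 / 2 = 4.5 sts per inch.
25.5 × 4.5 = 114.75 sts.
Less 6 edge sts → 108.75 for the repeat.
Nearest multiple of 10: 110.
Add back 6 edge sts → 116.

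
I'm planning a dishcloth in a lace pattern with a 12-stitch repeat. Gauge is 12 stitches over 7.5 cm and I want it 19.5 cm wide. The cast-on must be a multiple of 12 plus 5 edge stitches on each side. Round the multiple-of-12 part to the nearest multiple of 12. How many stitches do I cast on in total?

12 / 7.5 = 1.6 sts per cm.
19.5 × 1.6 = 31.20 sts.
Less 10 edge sts → 21.20 for the repeat.
Nearest multiple of 12: 24.
Add back 10 edge sts → 34.

Cast on 34 stitches.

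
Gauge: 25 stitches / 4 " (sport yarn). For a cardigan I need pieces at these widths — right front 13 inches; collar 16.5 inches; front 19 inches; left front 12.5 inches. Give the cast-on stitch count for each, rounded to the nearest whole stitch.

Rate = 25/4 = 6.25 sts per in.
right front: 13 × 6.25 = 81.25 → 81.
collar: 16.5 × 6.25 = 103.12 → 103.
front: 19 × 6.25 = 118.75 → 119.
left front: 12.5 × 6.25 = 78.12 → 78.

right front 81; collar 103; front 119; left front 78.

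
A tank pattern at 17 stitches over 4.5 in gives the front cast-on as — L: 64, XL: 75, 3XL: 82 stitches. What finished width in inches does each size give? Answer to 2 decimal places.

L 16.94 inches; XL 19.85 inches; 3XL 21.71 inches.

17/4.5 = 3.778 sts per in.
L: 64 / 3.778 = 16.941 → 16.94 in.
XL: 75 / 3.778 = 19.853 → 19.85 in.
3XL: 82 / 3.778 = 21.706 → 21.71 in.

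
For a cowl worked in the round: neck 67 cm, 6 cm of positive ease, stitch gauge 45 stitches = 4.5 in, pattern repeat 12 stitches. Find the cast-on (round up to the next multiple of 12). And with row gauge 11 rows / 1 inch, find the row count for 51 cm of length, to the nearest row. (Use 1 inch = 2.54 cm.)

Cast on 288 stitches; work 221 rows.

Finished = 67 + 6 = 73 cm.
73 cm × 1/2.54 = 28.74 inches.
45/4.5 = 10 sts per in; 28.74 × 10 = 287.40 sts.
Next multiple of 12 → 288.
51 cm = 20.08 inches; × 11 = 220.87 → 221 rows.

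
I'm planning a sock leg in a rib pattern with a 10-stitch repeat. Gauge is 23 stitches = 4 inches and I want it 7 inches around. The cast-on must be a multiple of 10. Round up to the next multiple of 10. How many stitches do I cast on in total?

50 stitches.

23 / 4 = 5.75 sts per inch.
7 × 5.75 = 40.25 sts.
Next multiple of 10: 50.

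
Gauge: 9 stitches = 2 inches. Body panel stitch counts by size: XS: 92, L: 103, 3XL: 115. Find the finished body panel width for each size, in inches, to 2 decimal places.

9/2 = 4.5 sts per in.
XS: 92 / 4.5 = 20.444 → 20.44 in.
L: 103 / 4.5 = 22.889 → 22.89 in.
3XL: 115 / 4.5 = 25.556 → 25.56 in.

XS 20.44 inches; L 22.89 inches; 3XL 25.56 inches.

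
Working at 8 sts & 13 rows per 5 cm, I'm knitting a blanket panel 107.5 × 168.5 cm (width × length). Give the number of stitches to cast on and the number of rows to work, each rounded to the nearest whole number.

Stitch gauge = 8/5 = 1.6 sts/cm; 107.5 × 1.6 = 172.00 → 172 sts.
Row gauge = 13/5 = 2.6 rows/cm; 168.5 × 2.6 = 438.10 → 438 rows.

Cast on 172 stitches and work 438 rows.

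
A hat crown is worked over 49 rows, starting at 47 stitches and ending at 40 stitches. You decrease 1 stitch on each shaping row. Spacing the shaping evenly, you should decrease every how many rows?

Stitches to remove: |40 − 47| = 7.
Shaping rows needed: 7 / 1 = 7.
49 rows / 7 = every 7 rows.

Decrease every 7th row.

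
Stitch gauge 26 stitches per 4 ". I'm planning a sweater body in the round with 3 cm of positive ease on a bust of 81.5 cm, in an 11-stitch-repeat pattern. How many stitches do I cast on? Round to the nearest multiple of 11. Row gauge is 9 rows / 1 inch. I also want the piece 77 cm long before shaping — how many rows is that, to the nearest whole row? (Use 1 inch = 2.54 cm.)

Finished = 81.5 + 3 = 84.5 cm.
84.5 cm × 1/2.54 = 33.27 inches.
26/4 = 6.5 sts per in; 33.27 × 6.5 = 216.24 sts.
Nearest multiple of 11 → 220.
77 cm = 30.31 inches; × 9 = 272.83 → 273 rows.

Cast on 220 stitches; work 273 rows.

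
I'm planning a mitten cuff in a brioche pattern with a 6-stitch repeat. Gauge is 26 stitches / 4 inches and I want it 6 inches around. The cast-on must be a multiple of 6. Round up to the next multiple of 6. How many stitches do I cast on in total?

26 / 4 = 6.5 sts per inch.
6 × 6.5 = 39.00 sts.
Next multiple of 6: 42.

Cast on 42 stitches.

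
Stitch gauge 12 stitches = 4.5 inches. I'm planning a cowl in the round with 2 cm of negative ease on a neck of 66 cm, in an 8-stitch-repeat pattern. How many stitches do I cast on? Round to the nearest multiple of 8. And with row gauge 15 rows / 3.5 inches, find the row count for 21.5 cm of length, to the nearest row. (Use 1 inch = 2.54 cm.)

Cast on 64 stitches; work 36 rows.

Finished = 66 − 2 = 64 cm.
64 cm × 1/2.54 = 25.20 inches.
12/4.5 = 2.667 sts per in; 25.20 × 2.667 = 67.19 sts.
Nearest multiple of 8 → 64.
21.5 cm = 8.46 inches; × 4.286 = 36.28 → 36 rows.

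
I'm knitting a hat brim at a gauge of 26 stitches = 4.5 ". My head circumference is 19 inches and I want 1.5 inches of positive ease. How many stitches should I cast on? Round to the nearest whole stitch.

118 stitches.

Finished = 19 + 1.5 = 20.5 in.
26 / 4.5 = 5.778 sts per inch.
20.50 × 5.778 = 118.44 sts.
→ 118 sts.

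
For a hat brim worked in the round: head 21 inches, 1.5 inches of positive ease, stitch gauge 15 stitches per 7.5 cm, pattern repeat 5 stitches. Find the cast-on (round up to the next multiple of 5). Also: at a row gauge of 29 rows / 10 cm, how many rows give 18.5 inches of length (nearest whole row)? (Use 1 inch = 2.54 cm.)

Finished = 21 + 1.5 = 22.5 inches.
22.5 inches × 2.54 = 57.15 cm.
15/7.5 = 2 sts per cm; 57.15 × 2 = 114.30 sts.
Next multiple of 5 → 115.
18.5 inches = 46.99 cm; × 2.9 = 136.27 → 136 rows.

Cast on 115 stitches; work 136 rows.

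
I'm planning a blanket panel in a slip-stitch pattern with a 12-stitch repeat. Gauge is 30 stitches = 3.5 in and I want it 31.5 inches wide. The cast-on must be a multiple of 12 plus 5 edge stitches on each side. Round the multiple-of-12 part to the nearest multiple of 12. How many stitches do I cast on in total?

CO 274 sts.

30 / 3.5 = 8.571 sts per inch.
31.5 × 8.571 = 270.00 sts.
Less 10 edge sts → 260.00 for the repeat.
Nearest multiple of 12: 264.
Add back 10 edge sts → 274.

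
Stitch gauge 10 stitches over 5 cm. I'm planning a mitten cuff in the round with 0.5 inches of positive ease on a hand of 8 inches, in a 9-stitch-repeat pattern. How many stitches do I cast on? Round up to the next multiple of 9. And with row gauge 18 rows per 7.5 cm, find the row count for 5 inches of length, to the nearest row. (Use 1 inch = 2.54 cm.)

Cast on 45 stitches; work 30 rows.

Finished = 8 + 0.5 = 8.5 inches.
8.5 inches × 2.54 = 21.59 cm.
10/5 = 2 sts per cm; 21.59 × 2 = 43.18 sts.
Next multiple of 9 → 45.
5 inches = 12.70 cm; × 2.4 = 30.48 → 30 rows.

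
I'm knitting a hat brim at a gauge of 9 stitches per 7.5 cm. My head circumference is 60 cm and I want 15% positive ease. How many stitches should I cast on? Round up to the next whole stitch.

Finished = 60 × 1.15 = 69.00 cm.
9 / 7.5 = 1.2 sts per cm.
69.00 × 1.2 = 82.80 sts.
→ 83 sts.

Cast on 83 stitches.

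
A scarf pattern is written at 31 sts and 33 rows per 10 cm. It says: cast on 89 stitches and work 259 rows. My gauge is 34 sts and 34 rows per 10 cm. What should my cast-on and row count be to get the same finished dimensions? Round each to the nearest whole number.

Cast on 98 stitches; work 267 rows.

Stitches: 89 × 34/31 = 97.61 → 98.
Rows: 259 × 34/33 = 266.85 → 267.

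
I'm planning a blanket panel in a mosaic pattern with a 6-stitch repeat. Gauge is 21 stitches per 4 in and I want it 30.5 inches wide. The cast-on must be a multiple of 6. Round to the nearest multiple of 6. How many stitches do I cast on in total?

21 / 4 = 5.25 sts per inch.
30.5 × 5.25 = 160.12 sts.
Nearest multiple of 6: 162.

Cast on 162 stitches.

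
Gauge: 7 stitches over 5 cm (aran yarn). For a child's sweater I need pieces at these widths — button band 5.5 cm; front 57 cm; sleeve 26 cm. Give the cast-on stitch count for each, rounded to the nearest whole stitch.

Rate = 7/5 = 1.4 sts per cm.
button band: 5.5 × 1.4 = 7.70 → 8.
front: 57 × 1.4 = 79.80 → 80.
sleeve: 26 × 1.4 = 36.40 → 36.

button band 8; front 80; sleeve 36.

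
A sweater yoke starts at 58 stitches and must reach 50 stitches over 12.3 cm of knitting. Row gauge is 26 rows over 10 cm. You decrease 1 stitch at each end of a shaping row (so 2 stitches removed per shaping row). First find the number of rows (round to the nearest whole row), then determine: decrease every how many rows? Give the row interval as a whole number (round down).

Decrease every 8th row.

Rows = 12.3 × 2.6 = 32.0 → 32 rows.
Stitches to remove: 8 → 4 shaping rows (at 2 st each).
32 / 4 = 8.00 → every 8 rows.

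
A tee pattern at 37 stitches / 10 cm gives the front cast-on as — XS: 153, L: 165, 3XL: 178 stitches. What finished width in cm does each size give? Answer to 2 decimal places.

37/10 = 3.7 sts per cm.
XS: 153 / 3.7 = 41.351 → 41.35 cm.
L: 165 / 3.7 = 44.595 → 44.59 cm.
3XL: 178 / 3.7 = 48.108 → 48.11 cm.

XS 41.35 cm; L 44.59 cm; 3XL 48.11 cm.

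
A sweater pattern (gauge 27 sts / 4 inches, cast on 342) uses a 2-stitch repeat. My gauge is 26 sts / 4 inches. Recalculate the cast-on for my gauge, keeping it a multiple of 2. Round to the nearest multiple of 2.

CO 330 sts.

342 × 26 / 27 = 329.33.
Nearest multiple of 2: 330.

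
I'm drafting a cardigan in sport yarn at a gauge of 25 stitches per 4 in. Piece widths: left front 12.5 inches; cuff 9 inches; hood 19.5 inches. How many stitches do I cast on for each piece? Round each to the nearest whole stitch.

left front 78; cuff 56; hood 122.

Rate = 25/4 = 6.25 sts per in.
left front: 12.5 × 6.25 = 78.12 → 78.
cuff: 9 × 6.25 = 56.25 → 56.
hood: 19.5 × 6.25 = 121.88 → 122.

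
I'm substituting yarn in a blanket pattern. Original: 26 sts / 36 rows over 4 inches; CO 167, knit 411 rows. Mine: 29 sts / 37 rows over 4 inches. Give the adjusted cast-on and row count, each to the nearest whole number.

Stitches: 167 × 29/26 = 186.27 → 186.
Rows: 411 × 37/36 = 422.42 → 422.

Cast on 186 stitches; work 422 rows.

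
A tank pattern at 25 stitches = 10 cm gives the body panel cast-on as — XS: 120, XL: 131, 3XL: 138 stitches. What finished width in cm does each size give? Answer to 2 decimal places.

XS 48.00 cm; XL 52.40 cm; 3XL 55.20 cm.

25/10 = 2.5 sts per cm.
XS: 120 / 2.5 = 48.000 → 48.00 cm.
XL: 131 / 2.5 = 52.400 → 52.40 cm.
3XL: 138 / 2.5 = 55.200 → 55.20 cm.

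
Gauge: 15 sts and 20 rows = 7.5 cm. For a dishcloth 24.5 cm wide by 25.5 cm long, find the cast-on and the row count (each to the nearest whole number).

Cast on 49 stitches and work 68 rows.

Stitch gauge = 15/7.5 = 2 sts/cm; 24.5 × 2 = 49.00 → 49 sts.
Row gauge = 20/7.5 = 2.667 rows/cm; 25.5 × 2.667 = 68.00 → 68 rows.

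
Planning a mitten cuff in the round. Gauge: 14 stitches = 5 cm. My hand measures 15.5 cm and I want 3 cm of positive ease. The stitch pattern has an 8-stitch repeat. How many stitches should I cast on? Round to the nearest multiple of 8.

Finished = 15.5 + 3 = 18.5 cm.
14 / 5 = 2.8 sts/cm.
18.5 × 2.8 = 51.80 sts.
Nearest multiple of 8: 48.

CO 48 sts.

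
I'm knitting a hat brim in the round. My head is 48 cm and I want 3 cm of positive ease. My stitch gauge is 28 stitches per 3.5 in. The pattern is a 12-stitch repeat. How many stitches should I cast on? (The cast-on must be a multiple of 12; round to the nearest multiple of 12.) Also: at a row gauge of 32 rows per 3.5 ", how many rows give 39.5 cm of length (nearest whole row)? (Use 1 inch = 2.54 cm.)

Finished = 48 + 3 = 51 cm.
51 cm × 1/2.54 = 20.08 inches.
28/3.5 = 8 sts per in; 20.08 × 8 = 160.63 sts.
Nearest multiple of 12 → 156.
39.5 cm = 15.55 inches; × 9.143 = 142.18 → 142 rows.

Cast on 156 stitches; work 142 rows.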